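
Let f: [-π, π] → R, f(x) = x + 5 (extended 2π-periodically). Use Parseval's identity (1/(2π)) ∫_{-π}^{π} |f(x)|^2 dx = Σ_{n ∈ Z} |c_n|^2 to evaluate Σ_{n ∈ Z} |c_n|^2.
Σ |c_n|^2 = π^2/3 + 25

Expand and integrate term by term over [-π, π]:
  ∫ (x)^2 dx = 1·(2π^3/3); ∫ 2·1·(5)·x dx = 0 (odd integrand); ∫ 5^2 dx = 25·2π.
So (1/(2π)) ∫_{-π}^{π} (x + 5)^2 dx = 1π^2/3 + 25 = π^2/3 + 25.
Parseval ⇒ Σ |c_n|^2 = π^2/3 + 25.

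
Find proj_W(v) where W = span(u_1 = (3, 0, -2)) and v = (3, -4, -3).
proj_W(v) = (45/13, 0, -30/13)

Set up U = [u_1 | ... | u_1] ∈ R^(3×1). The projector onto W = col(U) is P = U (U^T U)^(-1) U^T.
Compute U^T U =
  [13],
and U^T v = (15).
Solve U^T U · c = U^T v for the coefficients: c = (15/13). The projection is proj_W(v) = U c.
Check: (v - proj_W(v)) · u_1 = 0  (should be 0).
Result: proj_W(v) = (45/13, 0, -30/13).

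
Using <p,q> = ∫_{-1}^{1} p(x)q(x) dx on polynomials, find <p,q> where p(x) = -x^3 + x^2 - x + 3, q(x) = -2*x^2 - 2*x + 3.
<p,q> = 52/3

Expand the product: p(x)·q(x) = 2*x^5 - 3*x^3 - x^2 - 9*x + 9.
∫_{-1}^{1} of each monomial x^k gives [2/(k+1) if k even, 0 if k odd]. Integrating term-by-term (or equivalently evaluating the antiderivative F(x) = x^6/3 - 3*x^4/4 - x^3/3 - 9*x^2/2 + 9*x at the endpoints):
  F(1) − F(−1) = 15/4 − (-163/12) = 52/3.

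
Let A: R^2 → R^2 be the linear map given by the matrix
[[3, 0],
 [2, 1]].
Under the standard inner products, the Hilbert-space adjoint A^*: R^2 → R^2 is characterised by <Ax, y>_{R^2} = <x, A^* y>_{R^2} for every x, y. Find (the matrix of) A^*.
A^* = A^T =
[[3, 2],
 [0, 1]]

For real matrices with standard dot products, the defining identity <Ax, y> = <x, A^* y> gives (Ax)^T y = x^T (A^*) y, i.e. x^T A^T y = x^T (A^*) y. Since this holds for all x, y, we must have A^* = A^T. Therefore
A^* =
[[3, 2],
 [0, 1]].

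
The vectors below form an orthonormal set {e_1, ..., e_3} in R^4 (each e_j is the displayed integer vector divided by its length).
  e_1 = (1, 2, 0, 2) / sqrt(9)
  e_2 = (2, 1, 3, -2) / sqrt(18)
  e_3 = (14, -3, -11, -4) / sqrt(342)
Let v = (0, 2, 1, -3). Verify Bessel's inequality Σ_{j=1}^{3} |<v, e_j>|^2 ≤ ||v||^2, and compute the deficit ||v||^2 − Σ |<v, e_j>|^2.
Σ |<v, e_j>|^2 = 1238/171; ||v||^2 = 14; deficit = 1156/171

Write each e_j = u_j / sqrt(<u_j, u_j>) where u_j is the displayed integer vector. Then <v, e_j> = <v, u_j> / sqrt(<u_j, u_j>), so |<v, e_j>|^2 = <v, u_j>^2 / <u_j, u_j>.
Coefficients: <v, e_1> = -2/sqrt(9), <v, e_2> = 11/sqrt(18), <v, e_3> = -5/sqrt(342).
Square and sum: Σ |<v, e_j>|^2 = 1238/171.
Compute ||v||^2 = v·v = 14.
Deficit = 14 − 1238/171 = 1156/171 ≥ 0, confirming Bessel's inequality. (The deficit equals ||v − Σ <v,e_j> e_j||^2, the squared distance from v to span{e_j}.)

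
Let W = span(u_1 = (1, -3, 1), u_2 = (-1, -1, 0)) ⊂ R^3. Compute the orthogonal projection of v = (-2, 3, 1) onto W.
proj_W(v) = (-3/2, 5/2, -1)

Set up U = [u_1 | ... | u_2] ∈ R^(3×2). The projector onto W = col(U) is P = U (U^T U)^(-1) U^T.
Compute U^T U =
  [11, 2]
  [2, 2],
and U^T v = (-10, -1).
Solve U^T U · c = U^T v for the coefficients: c = (-1, 1/2). The projection is proj_W(v) = U c.
Check: (v - proj_W(v)) · u_1 = 0  (should be 0).
Check: (v - proj_W(v)) · u_2 = 0  (should be 0).
Result: proj_W(v) = (-3/2, 5/2, -1).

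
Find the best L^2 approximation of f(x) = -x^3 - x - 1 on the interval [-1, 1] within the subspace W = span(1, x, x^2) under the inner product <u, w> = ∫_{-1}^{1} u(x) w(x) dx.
g(x) = -8*x/5 - 1

The best approximation g ∈ W is the orthogonal projection of f onto W. Writing g = a_0 + a_1 x + a_2 x^2, the coefficients solve the normal equations G · a = b where
  G_{ij} = <φ_i, φ_j> and b_i = <f, φ_i>, with φ_0 = 1, φ_1 = x, φ_2 = x^2.
G =
  [2, 0, 2/3]
  [0, 2/3, 0]
  [2/3, 0, 2/5],
b = (-2, -16/15, -2/3).
Solving gives a_0 = -1, a_1 = -8/5, a_2 = 0, so
  g(x) = -8*x/5 - 1.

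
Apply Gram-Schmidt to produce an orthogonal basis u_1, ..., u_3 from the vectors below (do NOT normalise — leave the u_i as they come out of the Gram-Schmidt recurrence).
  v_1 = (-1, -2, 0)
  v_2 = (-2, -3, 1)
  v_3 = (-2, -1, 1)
Orthogonal basis:
  u_1 = (-1, -2, 0)
  u_2 = (-2/5, 1/5, 1)
  u_3 = (-2/3, 1/3, -1/3)

Apply the Gram-Schmidt recurrence
  u_1 = v_1
  u_i = v_i − Σ_{j<i} ((v_i · u_j) / (u_j · u_j)) · u_j.

Step by step this gives:
  u_1 = (-1, -2, 0)
  u_2 = (-2/5, 1/5, 1)
  u_3 = (-2/3, 1/3, -1/3)

Orthogonality check:
  u_2 · u_1 = 0 (should be 0)
  u_3 · u_1 = 0 (should be 0)
  u_3 · u_2 = 0 (should be 0)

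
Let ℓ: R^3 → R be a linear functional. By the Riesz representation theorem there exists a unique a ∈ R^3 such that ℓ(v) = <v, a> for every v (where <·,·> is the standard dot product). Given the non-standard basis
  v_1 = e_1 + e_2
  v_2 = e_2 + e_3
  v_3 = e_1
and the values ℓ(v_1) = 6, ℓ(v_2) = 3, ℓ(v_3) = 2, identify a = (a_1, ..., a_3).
a = (2, 4, -1)

Write a = (a_1, ..., a_3) in the standard basis. For each basis vector v_i, ℓ(v_i) = <v_i, a> is a linear equation in the a_j's. Collect the n equations into a matrix system V a = ℓ, where row i of V is v_i (expressed in the standard basis). Since V is invertible (lower-triangular with 1s on the diagonal, up to permutation), solve by back-substitution:
  V =
[[1, 1, 0],
 [0, 1, 1],
 [1, 0, 0]]
  V a = (6, 3, 2)
Solving gives a = (2, 4, -1).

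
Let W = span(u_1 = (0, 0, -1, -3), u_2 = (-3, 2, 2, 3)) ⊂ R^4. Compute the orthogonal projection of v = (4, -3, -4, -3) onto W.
proj_W(v) = (621/139, -414/139, -367/139, -480/139)

Set up U = [u_1 | ... | u_2] ∈ R^(4×2). The projector onto W = col(U) is P = U (U^T U)^(-1) U^T.
Compute U^T U =
  [10, -11]
  [-11, 26],
and U^T v = (13, -35).
Solve U^T U · c = U^T v for the coefficients: c = (-47/139, -207/139). The projection is proj_W(v) = U c.
Check: (v - proj_W(v)) · u_1 = 0  (should be 0).
Check: (v - proj_W(v)) · u_2 = 0  (should be 0).
Result: proj_W(v) = (621/139, -414/139, -367/139, -480/139).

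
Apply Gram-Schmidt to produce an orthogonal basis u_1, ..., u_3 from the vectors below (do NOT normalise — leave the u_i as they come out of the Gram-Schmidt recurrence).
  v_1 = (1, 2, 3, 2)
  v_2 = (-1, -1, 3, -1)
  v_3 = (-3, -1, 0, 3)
Orthogonal basis:
  u_1 = (1, 2, 3, 2)
  u_2 = (-11/9, -13/9, 7/3, -13/9)
  u_3 = (-297/100, -101/100, -33/100, 299/100)

Apply the Gram-Schmidt recurrence
  u_1 = v_1
  u_i = v_i − Σ_{j<i} ((v_i · u_j) / (u_j · u_j)) · u_j.

Step by step this gives:
  u_1 = (1, 2, 3, 2)
  u_2 = (-11/9, -13/9, 7/3, -13/9)
  u_3 = (-297/100, -101/100, -33/100, 299/100)

Orthogonality check:
  u_2 · u_1 = 0 (should be 0)
  u_3 · u_1 = 0 (should be 0)
  u_3 · u_2 = 0 (should be 0)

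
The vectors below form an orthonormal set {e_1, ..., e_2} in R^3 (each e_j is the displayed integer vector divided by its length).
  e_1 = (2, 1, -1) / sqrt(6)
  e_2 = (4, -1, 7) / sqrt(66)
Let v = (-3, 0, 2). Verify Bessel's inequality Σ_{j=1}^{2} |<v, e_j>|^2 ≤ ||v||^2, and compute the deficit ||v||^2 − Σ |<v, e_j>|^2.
Σ |<v, e_j>|^2 = 118/11; ||v||^2 = 13; deficit = 25/11

Write each e_j = u_j / sqrt(<u_j, u_j>) where u_j is the displayed integer vector. Then <v, e_j> = <v, u_j> / sqrt(<u_j, u_j>), so |<v, e_j>|^2 = <v, u_j>^2 / <u_j, u_j>.
Coefficients: <v, e_1> = -8/sqrt(6), <v, e_2> = 2/sqrt(66).
Square and sum: Σ |<v, e_j>|^2 = 118/11.
Compute ||v||^2 = v·v = 13.
Deficit = 13 − 118/11 = 25/11 ≥ 0, confirming Bessel's inequality. (The deficit equals ||v − Σ <v,e_j> e_j||^2, the squared distance from v to span{e_j}.)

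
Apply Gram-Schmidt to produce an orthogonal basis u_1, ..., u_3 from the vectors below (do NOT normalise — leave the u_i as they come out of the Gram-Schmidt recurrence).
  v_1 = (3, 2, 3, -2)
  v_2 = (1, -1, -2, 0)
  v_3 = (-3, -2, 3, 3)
Orthogonal basis:
  u_1 = (3, 2, 3, -2)
  u_2 = (41/26, -8/13, -37/26, -5/13)
  u_3 = (124/131, -304/131, 214/131, 203/131)

Apply the Gram-Schmidt recurrence
  u_1 = v_1
  u_i = v_i − Σ_{j<i} ((v_i · u_j) / (u_j · u_j)) · u_j.

Step by step this gives:
  u_1 = (3, 2, 3, -2)
  u_2 = (41/26, -8/13, -37/26, -5/13)
  u_3 = (124/131, -304/131, 214/131, 203/131)

Orthogonality check:
  u_2 · u_1 = 0 (should be 0)
  u_3 · u_1 = 0 (should be 0)
  u_3 · u_2 = 0 (should be 0)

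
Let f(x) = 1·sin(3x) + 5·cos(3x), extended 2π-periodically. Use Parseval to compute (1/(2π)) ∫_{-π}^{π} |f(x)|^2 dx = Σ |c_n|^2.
Σ |c_n|^2 = 13

Expand |f|^2 and use orthogonality of {sin(nx), cos(mx)} on [-π, π]:
  ∫_{-π}^{π} sin(nx)^2 dx = π, ∫ cos(mx)^2 dx = π, and cross terms integrate to 0.
So ∫_{-π}^{π} f(x)^2 dx = 1^2 · π + 5^2 · π = (1 + 25)π.
Divide by 2π: (1 + 25)/2 = 13.
By Parseval, this equals Σ |c_n|^2.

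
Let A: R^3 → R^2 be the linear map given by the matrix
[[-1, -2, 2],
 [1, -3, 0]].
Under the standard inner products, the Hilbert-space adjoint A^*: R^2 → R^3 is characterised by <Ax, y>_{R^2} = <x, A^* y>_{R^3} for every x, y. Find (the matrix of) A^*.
A^* = A^T =
[[-1, 1],
 [-2, -3],
 [2, 0]]

For real matrices with standard dot products, the defining identity <Ax, y> = <x, A^* y> gives (Ax)^T y = x^T (A^*) y, i.e. x^T A^T y = x^T (A^*) y. Since this holds for all x, y, we must have A^* = A^T. Therefore
A^* =
[[-1, 1],
 [-2, -3],
 [2, 0]].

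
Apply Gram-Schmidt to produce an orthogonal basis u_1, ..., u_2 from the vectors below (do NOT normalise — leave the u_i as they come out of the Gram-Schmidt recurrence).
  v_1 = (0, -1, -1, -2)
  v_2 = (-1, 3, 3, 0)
Orthogonal basis:
  u_1 = (0, -1, -1, -2)
  u_2 = (-1, 2, 2, -2)

Apply the Gram-Schmidt recurrence
  u_1 = v_1
  u_i = v_i − Σ_{j<i} ((v_i · u_j) / (u_j · u_j)) · u_j.

Step by step this gives:
  u_1 = (0, -1, -1, -2)
  u_2 = (-1, 2, 2, -2)

Orthogonality check:
  u_2 · u_1 = 0 (should be 0)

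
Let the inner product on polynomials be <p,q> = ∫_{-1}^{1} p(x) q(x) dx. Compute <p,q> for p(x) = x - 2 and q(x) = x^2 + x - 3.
<p,q> = 34/3

Expand the product: p(x)·q(x) = x^3 - x^2 - 5*x + 6.
∫_{-1}^{1} of each monomial x^k gives [2/(k+1) if k even, 0 if k odd]. Integrating term-by-term (or equivalently evaluating the antiderivative F(x) = x^4/4 - x^3/3 - 5*x^2/2 + 6*x at the endpoints):
  F(1) − F(−1) = 41/12 − (-95/12) = 34/3.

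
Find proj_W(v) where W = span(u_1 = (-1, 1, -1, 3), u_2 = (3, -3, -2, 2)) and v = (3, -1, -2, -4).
proj_W(v) = (188/77, -188/77, 3/7, -223/77)

Set up U = [u_1 | ... | u_2] ∈ R^(4×2). The projector onto W = col(U) is P = U (U^T U)^(-1) U^T.
Compute U^T U =
  [12, 2]
  [2, 26],
and U^T v = (-14, 8).
Solve U^T U · c = U^T v for the coefficients: c = (-95/77, 31/77). The projection is proj_W(v) = U c.
Check: (v - proj_W(v)) · u_1 = 0  (should be 0).
Check: (v - proj_W(v)) · u_2 = 0  (should be 0).
Result: proj_W(v) = (188/77, -188/77, 3/7, -223/77).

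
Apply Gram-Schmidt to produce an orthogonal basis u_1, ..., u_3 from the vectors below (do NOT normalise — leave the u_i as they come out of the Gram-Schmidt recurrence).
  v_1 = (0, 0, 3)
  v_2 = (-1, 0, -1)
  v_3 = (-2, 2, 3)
Orthogonal basis:
  u_1 = (0, 0, 3)
  u_2 = (-1, 0, 0)
  u_3 = (0, 2, 0)

Apply the Gram-Schmidt recurrence
  u_1 = v_1
  u_i = v_i − Σ_{j<i} ((v_i · u_j) / (u_j · u_j)) · u_j.

Step by step this gives:
  u_1 = (0, 0, 3)
  u_2 = (-1, 0, 0)
  u_3 = (0, 2, 0)

Orthogonality check:
  u_2 · u_1 = 0 (should be 0)
  u_3 · u_1 = 0 (should be 0)
  u_3 · u_2 = 0 (should be 0)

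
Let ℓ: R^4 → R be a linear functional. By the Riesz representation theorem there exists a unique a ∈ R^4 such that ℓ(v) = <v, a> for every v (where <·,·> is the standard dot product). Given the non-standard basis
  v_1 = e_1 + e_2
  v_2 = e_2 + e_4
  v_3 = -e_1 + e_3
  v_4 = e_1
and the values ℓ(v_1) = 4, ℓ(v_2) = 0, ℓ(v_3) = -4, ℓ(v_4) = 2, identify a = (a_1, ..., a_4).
a = (2, 2, -2, -2)

Write a = (a_1, ..., a_4) in the standard basis. For each basis vector v_i, ℓ(v_i) = <v_i, a> is a linear equation in the a_j's. Collect the n equations into a matrix system V a = ℓ, where row i of V is v_i (expressed in the standard basis). Since V is invertible (lower-triangular with 1s on the diagonal, up to permutation), solve by back-substitution:
  V =
[[1, 1, 0, 0],
 [0, 1, 0, 1],
 [-1, 0, 1, 0],
 [1, 0, 0, 0]]
  V a = (4, 0, -4, 2)
Solving gives a = (2, 2, -2, -2).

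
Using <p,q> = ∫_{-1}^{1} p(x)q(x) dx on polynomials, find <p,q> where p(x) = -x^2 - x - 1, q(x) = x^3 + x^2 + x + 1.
<p,q> = -24/5

Expand the product: p(x)·q(x) = -x^5 - 2*x^4 - 3*x^3 - 3*x^2 - 2*x - 1.
∫_{-1}^{1} of each monomial x^k gives [2/(k+1) if k even, 0 if k odd]. Integrating term-by-term (or equivalently evaluating the antiderivative F(x) = -x^6/6 - 2*x^5/5 - 3*x^4/4 - x^3 - x^2 - x at the endpoints):
  F(1) − F(−1) = -259/60 − (29/60) = -24/5.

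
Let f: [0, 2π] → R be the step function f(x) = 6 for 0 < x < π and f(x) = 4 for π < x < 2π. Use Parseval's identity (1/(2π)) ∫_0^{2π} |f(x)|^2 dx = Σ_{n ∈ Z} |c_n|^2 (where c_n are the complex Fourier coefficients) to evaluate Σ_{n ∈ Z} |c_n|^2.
Σ |c_n|^2 = 26

Parseval equates the L^2 energy of f (normalised by 1/(2π)) with the ℓ^2 sum of its Fourier coefficients: (1/(2π)) ∫_0^{2π} |f|^2 = Σ |c_n|^2.
Compute the left side: (1/(2π)) [∫_0^π 6^2 dx + ∫_π^{2π} 4^2 dx] = (1/(2π)) · (36π + 16π) = (36 + 16)/2 = 26.
So Σ_{n ∈ Z} |c_n|^2 = 26.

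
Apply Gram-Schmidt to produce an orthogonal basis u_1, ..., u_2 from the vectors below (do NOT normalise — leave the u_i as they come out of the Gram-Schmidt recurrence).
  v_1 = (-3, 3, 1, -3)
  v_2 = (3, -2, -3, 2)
Orthogonal basis:
  u_1 = (-3, 3, 1, -3)
  u_2 = (3/7, 4/7, -15/7, -4/7)

Apply the Gram-Schmidt recurrence
  u_1 = v_1
  u_i = v_i − Σ_{j<i} ((v_i · u_j) / (u_j · u_j)) · u_j.

Step by step this gives:
  u_1 = (-3, 3, 1, -3)
  u_2 = (3/7, 4/7, -15/7, -4/7)

Orthogonality check:
  u_2 · u_1 = 0 (should be 0)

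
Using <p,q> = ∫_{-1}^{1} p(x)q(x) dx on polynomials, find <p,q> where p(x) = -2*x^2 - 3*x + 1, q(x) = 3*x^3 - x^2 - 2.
<p,q> = -24/5

Expand the product: p(x)·q(x) = -6*x^5 - 7*x^4 + 6*x^3 + 3*x^2 + 6*x - 2.
∫_{-1}^{1} of each monomial x^k gives [2/(k+1) if k even, 0 if k odd]. Integrating term-by-term (or equivalently evaluating the antiderivative F(x) = -x^6 - 7*x^5/5 + 3*x^4/2 + x^3 + 3*x^2 - 2*x at the endpoints):
  F(1) − F(−1) = 11/10 − (59/10) = -24/5.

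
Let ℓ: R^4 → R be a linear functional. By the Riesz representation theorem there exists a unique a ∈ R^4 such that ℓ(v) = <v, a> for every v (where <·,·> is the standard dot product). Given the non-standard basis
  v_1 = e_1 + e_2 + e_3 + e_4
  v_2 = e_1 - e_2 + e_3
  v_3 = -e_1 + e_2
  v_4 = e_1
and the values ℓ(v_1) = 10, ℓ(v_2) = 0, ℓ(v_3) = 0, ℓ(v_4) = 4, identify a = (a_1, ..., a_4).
a = (4, 4, 0, 2)

Write a = (a_1, ..., a_4) in the standard basis. For each basis vector v_i, ℓ(v_i) = <v_i, a> is a linear equation in the a_j's. Collect the n equations into a matrix system V a = ℓ, where row i of V is v_i (expressed in the standard basis). Since V is invertible (lower-triangular with 1s on the diagonal, up to permutation), solve by back-substitution:
  V =
[[1, 1, 1, 1],
 [1, -1, 1, 0],
 [-1, 1, 0, 0],
 [1, 0, 0, 0]]
  V a = (10, 0, 0, 4)
Solving gives a = (4, 4, 0, 2).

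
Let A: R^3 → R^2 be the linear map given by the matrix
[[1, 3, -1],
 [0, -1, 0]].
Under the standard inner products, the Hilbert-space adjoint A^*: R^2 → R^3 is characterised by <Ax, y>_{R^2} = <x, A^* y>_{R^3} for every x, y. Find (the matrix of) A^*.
A^* = A^T =
[[1, 0],
 [3, -1],
 [-1, 0]]

For real matrices with standard dot products, the defining identity <Ax, y> = <x, A^* y> gives (Ax)^T y = x^T (A^*) y, i.e. x^T A^T y = x^T (A^*) y. Since this holds for all x, y, we must have A^* = A^T. Therefore
A^* =
[[1, 0],
 [3, -1],
 [-1, 0]].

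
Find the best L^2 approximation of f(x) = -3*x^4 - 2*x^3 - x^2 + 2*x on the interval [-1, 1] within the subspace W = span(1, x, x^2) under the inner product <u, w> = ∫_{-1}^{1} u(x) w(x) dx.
g(x) = -25*x^2/7 + 4*x/5 + 9/35

The best approximation g ∈ W is the orthogonal projection of f onto W. Writing g = a_0 + a_1 x + a_2 x^2, the coefficients solve the normal equations G · a = b where
  G_{ij} = <φ_i, φ_j> and b_i = <f, φ_i>, with φ_0 = 1, φ_1 = x, φ_2 = x^2.
G =
  [2, 0, 2/3]
  [0, 2/3, 0]
  [2/3, 0, 2/5],
b = (-28/15, 8/15, -44/35).
Solving gives a_0 = 9/35, a_1 = 4/5, a_2 = -25/7, so
  g(x) = -25*x^2/7 + 4*x/5 + 9/35.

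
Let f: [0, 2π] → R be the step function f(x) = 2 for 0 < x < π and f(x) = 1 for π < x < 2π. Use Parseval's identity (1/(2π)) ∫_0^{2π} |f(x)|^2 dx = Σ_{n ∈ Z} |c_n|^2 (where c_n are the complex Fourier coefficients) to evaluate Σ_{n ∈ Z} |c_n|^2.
Σ |c_n|^2 = 5/2

Parseval equates the L^2 energy of f (normalised by 1/(2π)) with the ℓ^2 sum of its Fourier coefficients: (1/(2π)) ∫_0^{2π} |f|^2 = Σ |c_n|^2.
Compute the left side: (1/(2π)) [∫_0^π 2^2 dx + ∫_π^{2π} 1^2 dx] = (1/(2π)) · (4π + 1π) = (4 + 1)/2 = 5/2.
So Σ_{n ∈ Z} |c_n|^2 = 5/2.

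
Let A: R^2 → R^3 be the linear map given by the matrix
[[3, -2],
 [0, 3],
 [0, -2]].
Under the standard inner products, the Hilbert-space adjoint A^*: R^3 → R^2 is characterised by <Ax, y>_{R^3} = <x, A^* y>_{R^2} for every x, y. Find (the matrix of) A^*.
A^* = A^T =
[[3, 0, 0],
 [-2, 3, -2]]

For real matrices with standard dot products, the defining identity <Ax, y> = <x, A^* y> gives (Ax)^T y = x^T (A^*) y, i.e. x^T A^T y = x^T (A^*) y. Since this holds for all x, y, we must have A^* = A^T. Therefore
A^* =
[[3, 0, 0],
 [-2, 3, -2]].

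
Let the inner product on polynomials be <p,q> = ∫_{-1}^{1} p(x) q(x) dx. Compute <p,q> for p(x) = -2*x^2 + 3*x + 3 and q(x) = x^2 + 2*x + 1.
<p,q> = 148/15

Expand the product: p(x)·q(x) = -2*x^4 - x^3 + 7*x^2 + 9*x + 3.
∫_{-1}^{1} of each monomial x^k gives [2/(k+1) if k even, 0 if k odd]. Integrating term-by-term (or equivalently evaluating the antiderivative F(x) = -2*x^5/5 - x^4/4 + 7*x^3/3 + 9*x^2/2 + 3*x at the endpoints):
  F(1) − F(−1) = 551/60 − (-41/60) = 148/15.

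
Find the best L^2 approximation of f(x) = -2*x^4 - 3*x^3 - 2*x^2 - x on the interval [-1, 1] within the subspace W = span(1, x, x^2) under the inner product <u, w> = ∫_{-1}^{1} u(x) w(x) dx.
g(x) = -26*x^2/7 - 14*x/5 + 6/35

The best approximation g ∈ W is the orthogonal projection of f onto W. Writing g = a_0 + a_1 x + a_2 x^2, the coefficients solve the normal equations G · a = b where
  G_{ij} = <φ_i, φ_j> and b_i = <f, φ_i>, with φ_0 = 1, φ_1 = x, φ_2 = x^2.
G =
  [2, 0, 2/3]
  [0, 2/3, 0]
  [2/3, 0, 2/5],
b = (-32/15, -28/15, -48/35).
Solving gives a_0 = 6/35, a_1 = -14/5, a_2 = -26/7, so
  g(x) = -26*x^2/7 - 14*x/5 + 6/35.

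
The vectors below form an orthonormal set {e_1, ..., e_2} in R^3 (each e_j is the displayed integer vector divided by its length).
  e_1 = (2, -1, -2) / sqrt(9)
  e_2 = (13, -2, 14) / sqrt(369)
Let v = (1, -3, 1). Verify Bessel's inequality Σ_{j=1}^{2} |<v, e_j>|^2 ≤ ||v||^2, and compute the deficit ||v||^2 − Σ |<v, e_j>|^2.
Σ |<v, e_j>|^2 = 162/41; ||v||^2 = 11; deficit = 289/41

Write each e_j = u_j / sqrt(<u_j, u_j>) where u_j is the displayed integer vector. Then <v, e_j> = <v, u_j> / sqrt(<u_j, u_j>), so |<v, e_j>|^2 = <v, u_j>^2 / <u_j, u_j>.
Coefficients: <v, e_1> = 3/sqrt(9), <v, e_2> = 33/sqrt(369).
Square and sum: Σ |<v, e_j>|^2 = 162/41.
Compute ||v||^2 = v·v = 11.
Deficit = 11 − 162/41 = 289/41 ≥ 0, confirming Bessel's inequality. (The deficit equals ||v − Σ <v,e_j> e_j||^2, the squared distance from v to span{e_j}.)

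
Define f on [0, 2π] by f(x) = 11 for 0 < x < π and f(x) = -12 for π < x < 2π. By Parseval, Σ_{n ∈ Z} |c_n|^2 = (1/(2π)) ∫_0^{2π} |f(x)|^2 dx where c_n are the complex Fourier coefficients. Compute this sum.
Σ |c_n|^2 = 265/2

Parseval equates the L^2 energy of f (normalised by 1/(2π)) with the ℓ^2 sum of its Fourier coefficients: (1/(2π)) ∫_0^{2π} |f|^2 = Σ |c_n|^2.
Compute the left side: (1/(2π)) [∫_0^π 11^2 dx + ∫_π^{2π} (-12)^2 dx] = (1/(2π)) · (121π + 144π) = (121 + 144)/2 = 265/2.
So Σ_{n ∈ Z} |c_n|^2 = 265/2.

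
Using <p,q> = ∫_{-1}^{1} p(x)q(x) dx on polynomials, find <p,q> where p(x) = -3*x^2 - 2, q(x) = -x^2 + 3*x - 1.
<p,q> = 128/15

Expand the product: p(x)·q(x) = 3*x^4 - 9*x^3 + 5*x^2 - 6*x + 2.
∫_{-1}^{1} of each monomial x^k gives [2/(k+1) if k even, 0 if k odd]. Integrating term-by-term (or equivalently evaluating the antiderivative F(x) = 3*x^5/5 - 9*x^4/4 + 5*x^3/3 - 3*x^2 + 2*x at the endpoints):
  F(1) − F(−1) = -59/60 − (-571/60) = 128/15.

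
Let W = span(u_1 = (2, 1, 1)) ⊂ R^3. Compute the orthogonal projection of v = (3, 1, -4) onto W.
proj_W(v) = (1, 1/2, 1/2)

Set up U = [u_1 | ... | u_1] ∈ R^(3×1). The projector onto W = col(U) is P = U (U^T U)^(-1) U^T.
Compute U^T U =
  [6],
and U^T v = (3).
Solve U^T U · c = U^T v for the coefficients: c = (1/2). The projection is proj_W(v) = U c.
Check: (v - proj_W(v)) · u_1 = 0  (should be 0).
Result: proj_W(v) = (1, 1/2, 1/2).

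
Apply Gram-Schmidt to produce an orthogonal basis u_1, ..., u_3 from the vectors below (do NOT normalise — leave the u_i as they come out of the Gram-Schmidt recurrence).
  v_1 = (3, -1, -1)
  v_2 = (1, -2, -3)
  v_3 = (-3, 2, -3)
Orthogonal basis:
  u_1 = (3, -1, -1)
  u_2 = (-13/11, -14/11, -25/11)
  u_3 = (14/45, 112/45, -14/9)

Apply the Gram-Schmidt recurrence
  u_1 = v_1
  u_i = v_i − Σ_{j<i} ((v_i · u_j) / (u_j · u_j)) · u_j.

Step by step this gives:
  u_1 = (3, -1, -1)
  u_2 = (-13/11, -14/11, -25/11)
  u_3 = (14/45, 112/45, -14/9)

Orthogonality check:
  u_2 · u_1 = 0 (should be 0)
  u_3 · u_1 = 0 (should be 0)
  u_3 · u_2 = 0 (should be 0)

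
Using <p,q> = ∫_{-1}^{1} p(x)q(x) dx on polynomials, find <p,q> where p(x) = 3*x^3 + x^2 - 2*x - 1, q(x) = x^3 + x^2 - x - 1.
<p,q> = 44/35

Expand the product: p(x)·q(x) = 3*x^6 + 4*x^5 - 4*x^4 - 7*x^3 + 3*x + 1.
∫_{-1}^{1} of each monomial x^k gives [2/(k+1) if k even, 0 if k odd]. Integrating term-by-term (or equivalently evaluating the antiderivative F(x) = 3*x^7/7 + 2*x^6/3 - 4*x^5/5 - 7*x^4/4 + 3*x^2/2 + x at the endpoints):
  F(1) − F(−1) = 439/420 − (-89/420) = 44/35.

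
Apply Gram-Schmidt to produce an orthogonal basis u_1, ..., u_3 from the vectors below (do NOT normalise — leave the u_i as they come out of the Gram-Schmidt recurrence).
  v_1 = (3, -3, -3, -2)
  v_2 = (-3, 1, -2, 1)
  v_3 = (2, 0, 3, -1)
Orthogonal basis:
  u_1 = (3, -3, -3, -2)
  u_2 = (-69/31, 7/31, -86/31, 15/31)
  u_3 = (-74/401, 54/401, 24/401, -228/401)

Apply the Gram-Schmidt recurrence
  u_1 = v_1
  u_i = v_i − Σ_{j<i} ((v_i · u_j) / (u_j · u_j)) · u_j.

Step by step this gives:
  u_1 = (3, -3, -3, -2)
  u_2 = (-69/31, 7/31, -86/31, 15/31)
  u_3 = (-74/401, 54/401, 24/401, -228/401)

Orthogonality check:
  u_2 · u_1 = 0 (should be 0)
  u_3 · u_1 = 0 (should be 0)
  u_3 · u_2 = 0 (should be 0)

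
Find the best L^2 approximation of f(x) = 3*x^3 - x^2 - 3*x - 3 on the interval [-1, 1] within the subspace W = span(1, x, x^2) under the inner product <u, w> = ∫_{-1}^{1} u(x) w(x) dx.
g(x) = -x^2 - 6*x/5 - 3

The best approximation g ∈ W is the orthogonal projection of f onto W. Writing g = a_0 + a_1 x + a_2 x^2, the coefficients solve the normal equations G · a = b where
  G_{ij} = <φ_i, φ_j> and b_i = <f, φ_i>, with φ_0 = 1, φ_1 = x, φ_2 = x^2.
G =
  [2, 0, 2/3]
  [0, 2/3, 0]
  [2/3, 0, 2/5],
b = (-20/3, -4/5, -12/5).
Solving gives a_0 = -3, a_1 = -6/5, a_2 = -1, so
  g(x) = -x^2 - 6*x/5 - 3.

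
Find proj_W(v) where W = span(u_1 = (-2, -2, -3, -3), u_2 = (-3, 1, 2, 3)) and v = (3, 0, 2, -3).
proj_W(v) = (1637/477, 49/477, -125/477, -58/53)

Set up U = [u_1 | ... | u_2] ∈ R^(4×2). The projector onto W = col(U) is P = U (U^T U)^(-1) U^T.
Compute U^T U =
  [26, -11]
  [-11, 23],
and U^T v = (-3, -14).
Solve U^T U · c = U^T v for the coefficients: c = (-223/477, -397/477). The projection is proj_W(v) = U c.
Check: (v - proj_W(v)) · u_1 = 0  (should be 0).
Check: (v - proj_W(v)) · u_2 = 0  (should be 0).
Result: proj_W(v) = (1637/477, 49/477, -125/477, -58/53).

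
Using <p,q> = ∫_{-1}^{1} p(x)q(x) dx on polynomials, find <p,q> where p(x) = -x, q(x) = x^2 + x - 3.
<p,q> = -2/3

Expand the product: p(x)·q(x) = -x^3 - x^2 + 3*x.
∫_{-1}^{1} of each monomial x^k gives [2/(k+1) if k even, 0 if k odd]. Integrating term-by-term (or equivalently evaluating the antiderivative F(x) = -x^4/4 - x^3/3 + 3*x^2/2 at the endpoints):
  F(1) − F(−1) = 11/12 − (19/12) = -2/3.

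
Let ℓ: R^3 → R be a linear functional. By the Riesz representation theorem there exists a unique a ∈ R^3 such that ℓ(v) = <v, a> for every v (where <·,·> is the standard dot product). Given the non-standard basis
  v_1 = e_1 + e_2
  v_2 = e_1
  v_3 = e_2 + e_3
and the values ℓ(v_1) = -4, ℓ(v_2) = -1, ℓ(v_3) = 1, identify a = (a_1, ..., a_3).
a = (-1, -3, 4)

Write a = (a_1, ..., a_3) in the standard basis. For each basis vector v_i, ℓ(v_i) = <v_i, a> is a linear equation in the a_j's. Collect the n equations into a matrix system V a = ℓ, where row i of V is v_i (expressed in the standard basis). Since V is invertible (lower-triangular with 1s on the diagonal, up to permutation), solve by back-substitution:
  V =
[[1, 1, 0],
 [1, 0, 0],
 [0, 1, 1]]
  V a = (-4, -1, 1)
Solving gives a = (-1, -3, 4).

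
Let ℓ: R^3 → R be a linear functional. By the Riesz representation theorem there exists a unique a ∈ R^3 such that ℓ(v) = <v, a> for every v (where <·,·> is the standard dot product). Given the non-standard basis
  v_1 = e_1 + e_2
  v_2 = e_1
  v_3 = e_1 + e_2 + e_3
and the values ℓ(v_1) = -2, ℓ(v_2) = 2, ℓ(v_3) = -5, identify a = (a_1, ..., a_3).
a = (2, -4, -3)

Write a = (a_1, ..., a_3) in the standard basis. For each basis vector v_i, ℓ(v_i) = <v_i, a> is a linear equation in the a_j's. Collect the n equations into a matrix system V a = ℓ, where row i of V is v_i (expressed in the standard basis). Since V is invertible (lower-triangular with 1s on the diagonal, up to permutation), solve by back-substitution:
  V =
[[1, 1, 0],
 [1, 0, 0],
 [1, 1, 1]]
  V a = (-2, 2, -5)
Solving gives a = (2, -4, -3).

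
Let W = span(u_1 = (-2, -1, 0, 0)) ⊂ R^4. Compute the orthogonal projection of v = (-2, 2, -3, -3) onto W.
proj_W(v) = (-4/5, -2/5, 0, 0)

Set up U = [u_1 | ... | u_1] ∈ R^(4×1). The projector onto W = col(U) is P = U (U^T U)^(-1) U^T.
Compute U^T U =
  [5],
and U^T v = (2).
Solve U^T U · c = U^T v for the coefficients: c = (2/5). The projection is proj_W(v) = U c.
Check: (v - proj_W(v)) · u_1 = 0  (should be 0).
Result: proj_W(v) = (-4/5, -2/5, 0, 0).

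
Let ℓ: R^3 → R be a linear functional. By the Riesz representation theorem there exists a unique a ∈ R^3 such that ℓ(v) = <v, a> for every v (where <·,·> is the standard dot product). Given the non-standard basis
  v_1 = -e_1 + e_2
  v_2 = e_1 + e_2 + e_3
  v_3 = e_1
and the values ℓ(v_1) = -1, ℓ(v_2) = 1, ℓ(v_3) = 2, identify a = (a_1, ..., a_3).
a = (2, 1, -2)

Write a = (a_1, ..., a_3) in the standard basis. For each basis vector v_i, ℓ(v_i) = <v_i, a> is a linear equation in the a_j's. Collect the n equations into a matrix system V a = ℓ, where row i of V is v_i (expressed in the standard basis). Since V is invertible (lower-triangular with 1s on the diagonal, up to permutation), solve by back-substitution:
  V =
[[-1, 1, 0],
 [1, 1, 1],
 [1, 0, 0]]
  V a = (-1, 1, 2)
Solving gives a = (2, 1, -2).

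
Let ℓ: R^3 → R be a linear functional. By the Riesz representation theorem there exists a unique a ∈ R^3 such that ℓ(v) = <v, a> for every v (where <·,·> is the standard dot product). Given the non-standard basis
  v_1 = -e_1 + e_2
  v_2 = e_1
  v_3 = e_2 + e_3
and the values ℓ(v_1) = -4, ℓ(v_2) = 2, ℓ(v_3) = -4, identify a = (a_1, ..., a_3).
a = (2, -2, -2)

Write a = (a_1, ..., a_3) in the standard basis. For each basis vector v_i, ℓ(v_i) = <v_i, a> is a linear equation in the a_j's. Collect the n equations into a matrix system V a = ℓ, where row i of V is v_i (expressed in the standard basis). Since V is invertible (lower-triangular with 1s on the diagonal, up to permutation), solve by back-substitution:
  V =
[[-1, 1, 0],
 [1, 0, 0],
 [0, 1, 1]]
  V a = (-4, 2, -4)
Solving gives a = (2, -2, -2).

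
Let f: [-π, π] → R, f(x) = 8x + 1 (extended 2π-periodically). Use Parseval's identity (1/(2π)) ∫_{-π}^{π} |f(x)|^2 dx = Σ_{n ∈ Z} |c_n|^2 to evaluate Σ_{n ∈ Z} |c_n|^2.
Σ |c_n|^2 = 64π^2/3 + 1

Expand and integrate term by term over [-π, π]:
  ∫ (8x)^2 dx = 64·(2π^3/3); ∫ 2·8·(1)·x dx = 0 (odd integrand); ∫ 1^2 dx = 1·2π.
So (1/(2π)) ∫_{-π}^{π} (8x + 1)^2 dx = 64π^2/3 + 1 = 64π^2/3 + 1.
Parseval ⇒ Σ |c_n|^2 = 64π^2/3 + 1.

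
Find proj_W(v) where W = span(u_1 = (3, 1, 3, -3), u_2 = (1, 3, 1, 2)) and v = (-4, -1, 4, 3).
proj_W(v) = (-121/137, 61/137, -121/137, 235/137)

Set up U = [u_1 | ... | u_2] ∈ R^(4×2). The projector onto W = col(U) is P = U (U^T U)^(-1) U^T.
Compute U^T U =
  [28, 3]
  [3, 15],
and U^T v = (-10, 3).
Solve U^T U · c = U^T v for the coefficients: c = (-53/137, 38/137). The projection is proj_W(v) = U c.
Check: (v - proj_W(v)) · u_1 = 0  (should be 0).
Check: (v - proj_W(v)) · u_2 = 0  (should be 0).
Result: proj_W(v) = (-121/137, 61/137, -121/137, 235/137).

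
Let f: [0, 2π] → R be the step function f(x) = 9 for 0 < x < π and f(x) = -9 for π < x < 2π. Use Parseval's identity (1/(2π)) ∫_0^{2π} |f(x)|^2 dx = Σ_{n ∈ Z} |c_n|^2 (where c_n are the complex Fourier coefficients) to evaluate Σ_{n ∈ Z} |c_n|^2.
Σ |c_n|^2 = 81

Parseval equates the L^2 energy of f (normalised by 1/(2π)) with the ℓ^2 sum of its Fourier coefficients: (1/(2π)) ∫_0^{2π} |f|^2 = Σ |c_n|^2.
Compute the left side: (1/(2π)) [∫_0^π 9^2 dx + ∫_π^{2π} (-9)^2 dx] = (1/(2π)) · (81π + 81π) = (81 + 81)/2 = 81.
So Σ_{n ∈ Z} |c_n|^2 = 81.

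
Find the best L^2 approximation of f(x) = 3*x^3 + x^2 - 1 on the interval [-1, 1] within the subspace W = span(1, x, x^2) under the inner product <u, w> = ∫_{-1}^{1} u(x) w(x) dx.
g(x) = x^2 + 9*x/5 - 1

The best approximation g ∈ W is the orthogonal projection of f onto W. Writing g = a_0 + a_1 x + a_2 x^2, the coefficients solve the normal equations G · a = b where
  G_{ij} = <φ_i, φ_j> and b_i = <f, φ_i>, with φ_0 = 1, φ_1 = x, φ_2 = x^2.
G =
  [2, 0, 2/3]
  [0, 2/3, 0]
  [2/3, 0, 2/5],
b = (-4/3, 6/5, -4/15).
Solving gives a_0 = -1, a_1 = 9/5, a_2 = 1, so
  g(x) = x^2 + 9*x/5 - 1.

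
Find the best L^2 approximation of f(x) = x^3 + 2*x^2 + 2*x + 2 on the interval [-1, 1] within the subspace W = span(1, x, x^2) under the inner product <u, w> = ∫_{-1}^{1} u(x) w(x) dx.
g(x) = 2*x^2 + 13*x/5 + 2

The best approximation g ∈ W is the orthogonal projection of f onto W. Writing g = a_0 + a_1 x + a_2 x^2, the coefficients solve the normal equations G · a = b where
  G_{ij} = <φ_i, φ_j> and b_i = <f, φ_i>, with φ_0 = 1, φ_1 = x, φ_2 = x^2.
G =
  [2, 0, 2/3]
  [0, 2/3, 0]
  [2/3, 0, 2/5],
b = (16/3, 26/15, 32/15).
Solving gives a_0 = 2, a_1 = 13/5, a_2 = 2, so
  g(x) = 2*x^2 + 13*x/5 + 2.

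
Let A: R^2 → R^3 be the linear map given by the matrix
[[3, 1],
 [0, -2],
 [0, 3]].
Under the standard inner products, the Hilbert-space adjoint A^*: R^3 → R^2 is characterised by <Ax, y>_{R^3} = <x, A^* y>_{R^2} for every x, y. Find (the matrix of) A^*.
A^* = A^T =
[[3, 0, 0],
 [1, -2, 3]]

For real matrices with standard dot products, the defining identity <Ax, y> = <x, A^* y> gives (Ax)^T y = x^T (A^*) y, i.e. x^T A^T y = x^T (A^*) y. Since this holds for all x, y, we must have A^* = A^T. Therefore
A^* =
[[3, 0, 0],
 [1, -2, 3]].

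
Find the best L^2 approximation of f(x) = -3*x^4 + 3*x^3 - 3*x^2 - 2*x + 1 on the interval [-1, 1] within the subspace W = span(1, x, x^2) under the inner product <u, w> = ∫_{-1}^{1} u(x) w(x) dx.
g(x) = -39*x^2/7 - x/5 + 44/35

The best approximation g ∈ W is the orthogonal projection of f onto W. Writing g = a_0 + a_1 x + a_2 x^2, the coefficients solve the normal equations G · a = b where
  G_{ij} = <φ_i, φ_j> and b_i = <f, φ_i>, with φ_0 = 1, φ_1 = x, φ_2 = x^2.
G =
  [2, 0, 2/3]
  [0, 2/3, 0]
  [2/3, 0, 2/5],
b = (-6/5, -2/15, -146/105).
Solving gives a_0 = 44/35, a_1 = -1/5, a_2 = -39/7, so
  g(x) = -39*x^2/7 - x/5 + 44/35.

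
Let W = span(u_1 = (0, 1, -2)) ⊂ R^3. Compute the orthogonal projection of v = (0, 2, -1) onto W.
proj_W(v) = (0, 4/5, -8/5)

Set up U = [u_1 | ... | u_1] ∈ R^(3×1). The projector onto W = col(U) is P = U (U^T U)^(-1) U^T.
Compute U^T U =
  [5],
and U^T v = (4).
Solve U^T U · c = U^T v for the coefficients: c = (4/5). The projection is proj_W(v) = U c.
Check: (v - proj_W(v)) · u_1 = 0  (should be 0).
Result: proj_W(v) = (0, 4/5, -8/5).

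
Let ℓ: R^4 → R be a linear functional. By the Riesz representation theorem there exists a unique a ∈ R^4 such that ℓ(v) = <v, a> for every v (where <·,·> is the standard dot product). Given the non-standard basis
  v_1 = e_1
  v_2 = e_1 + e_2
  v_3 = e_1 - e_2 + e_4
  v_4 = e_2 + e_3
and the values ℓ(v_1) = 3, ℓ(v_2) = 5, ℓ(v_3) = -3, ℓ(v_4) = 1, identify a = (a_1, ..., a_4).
a = (3, 2, -1, -4)

Write a = (a_1, ..., a_4) in the standard basis. For each basis vector v_i, ℓ(v_i) = <v_i, a> is a linear equation in the a_j's. Collect the n equations into a matrix system V a = ℓ, where row i of V is v_i (expressed in the standard basis). Since V is invertible (lower-triangular with 1s on the diagonal, up to permutation), solve by back-substitution:
  V =
[[1, 0, 0, 0],
 [1, 1, 0, 0],
 [1, -1, 0, 1],
 [0, 1, 1, 0]]
  V a = (3, 5, -3, 1)
Solving gives a = (3, 2, -1, -4).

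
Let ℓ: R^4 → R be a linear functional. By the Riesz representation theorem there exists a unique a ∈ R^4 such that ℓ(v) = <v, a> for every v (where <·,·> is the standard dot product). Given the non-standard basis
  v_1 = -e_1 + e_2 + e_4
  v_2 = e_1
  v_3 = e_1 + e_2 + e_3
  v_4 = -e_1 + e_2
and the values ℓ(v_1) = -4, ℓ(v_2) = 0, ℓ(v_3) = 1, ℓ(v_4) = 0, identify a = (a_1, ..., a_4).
a = (0, 0, 1, -4)

Write a = (a_1, ..., a_4) in the standard basis. For each basis vector v_i, ℓ(v_i) = <v_i, a> is a linear equation in the a_j's. Collect the n equations into a matrix system V a = ℓ, where row i of V is v_i (expressed in the standard basis). Since V is invertible (lower-triangular with 1s on the diagonal, up to permutation), solve by back-substitution:
  V =
[[-1, 1, 0, 1],
 [1, 0, 0, 0],
 [1, 1, 1, 0],
 [-1, 1, 0, 0]]
  V a = (-4, 0, 1, 0)
Solving gives a = (0, 0, 1, -4).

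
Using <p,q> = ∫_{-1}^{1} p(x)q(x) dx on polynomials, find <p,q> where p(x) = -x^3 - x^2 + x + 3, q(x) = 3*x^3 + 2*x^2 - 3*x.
<p,q> = 96/35

Expand the product: p(x)·q(x) = -3*x^6 - 5*x^5 + 4*x^4 + 14*x^3 + 3*x^2 - 9*x.
∫_{-1}^{1} of each monomial x^k gives [2/(k+1) if k even, 0 if k odd]. Integrating term-by-term (or equivalently evaluating the antiderivative F(x) = -3*x^7/7 - 5*x^6/6 + 4*x^5/5 + 7*x^4/2 + x^3 - 9*x^2/2 at the endpoints):
  F(1) − F(−1) = -97/210 − (-673/210) = 96/35.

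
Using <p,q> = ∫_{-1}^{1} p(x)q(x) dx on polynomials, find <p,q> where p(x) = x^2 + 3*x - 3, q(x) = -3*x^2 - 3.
<p,q> = 104/5

Expand the product: p(x)·q(x) = -3*x^4 - 9*x^3 + 6*x^2 - 9*x + 9.
∫_{-1}^{1} of each monomial x^k gives [2/(k+1) if k even, 0 if k odd]. Integrating term-by-term (or equivalently evaluating the antiderivative F(x) = -3*x^5/5 - 9*x^4/4 + 2*x^3 - 9*x^2/2 + 9*x at the endpoints):
  F(1) − F(−1) = 73/20 − (-343/20) = 104/5.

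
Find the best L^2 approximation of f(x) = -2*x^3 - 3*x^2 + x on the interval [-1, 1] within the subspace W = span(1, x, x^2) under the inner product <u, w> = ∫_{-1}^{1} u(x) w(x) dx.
g(x) = -3*x^2 - x/5

The best approximation g ∈ W is the orthogonal projection of f onto W. Writing g = a_0 + a_1 x + a_2 x^2, the coefficients solve the normal equations G · a = b where
  G_{ij} = <φ_i, φ_j> and b_i = <f, φ_i>, with φ_0 = 1, φ_1 = x, φ_2 = x^2.
G =
  [2, 0, 2/3]
  [0, 2/3, 0]
  [2/3, 0, 2/5],
b = (-2, -2/15, -6/5).
Solving gives a_0 = 0, a_1 = -1/5, a_2 = -3, so
  g(x) = -3*x^2 - x/5.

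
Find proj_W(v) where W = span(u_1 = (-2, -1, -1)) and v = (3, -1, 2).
proj_W(v) = (7/3, 7/6, 7/6)

Set up U = [u_1 | ... | u_1] ∈ R^(3×1). The projector onto W = col(U) is P = U (U^T U)^(-1) U^T.
Compute U^T U =
  [6],
and U^T v = (-7).
Solve U^T U · c = U^T v for the coefficients: c = (-7/6). The projection is proj_W(v) = U c.
Check: (v - proj_W(v)) · u_1 = 0  (should be 0).
Result: proj_W(v) = (7/3, 7/6, 7/6).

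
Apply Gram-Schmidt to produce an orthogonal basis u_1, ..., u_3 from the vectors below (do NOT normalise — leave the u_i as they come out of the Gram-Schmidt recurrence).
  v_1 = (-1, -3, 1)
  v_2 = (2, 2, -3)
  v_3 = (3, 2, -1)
Orthogonal basis:
  u_1 = (-1, -3, 1)
  u_2 = (1, -1, -2)
  u_3 = (35/22, -5/22, 10/11)

Apply the Gram-Schmidt recurrence
  u_1 = v_1
  u_i = v_i − Σ_{j<i} ((v_i · u_j) / (u_j · u_j)) · u_j.

Step by step this gives:
  u_1 = (-1, -3, 1)
  u_2 = (1, -1, -2)
  u_3 = (35/22, -5/22, 10/11)

Orthogonality check:
  u_2 · u_1 = 0 (should be 0)
  u_3 · u_1 = 0 (should be 0)
  u_3 · u_2 = 0 (should be 0)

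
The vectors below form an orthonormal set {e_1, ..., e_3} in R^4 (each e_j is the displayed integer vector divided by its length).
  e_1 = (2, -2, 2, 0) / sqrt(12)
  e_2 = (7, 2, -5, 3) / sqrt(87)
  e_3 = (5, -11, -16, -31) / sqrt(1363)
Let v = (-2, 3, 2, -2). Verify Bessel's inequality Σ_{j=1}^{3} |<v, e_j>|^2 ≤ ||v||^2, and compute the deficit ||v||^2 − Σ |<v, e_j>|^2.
Σ |<v, e_j>|^2 = 458/47; ||v||^2 = 21; deficit = 529/47

Write each e_j = u_j / sqrt(<u_j, u_j>) where u_j is the displayed integer vector. Then <v, e_j> = <v, u_j> / sqrt(<u_j, u_j>), so |<v, e_j>|^2 = <v, u_j>^2 / <u_j, u_j>.
Coefficients: <v, e_1> = -6/sqrt(12), <v, e_2> = -24/sqrt(87), <v, e_3> = -13/sqrt(1363).
Square and sum: Σ |<v, e_j>|^2 = 458/47.
Compute ||v||^2 = v·v = 21.
Deficit = 21 − 458/47 = 529/47 ≥ 0, confirming Bessel's inequality. (The deficit equals ||v − Σ <v,e_j> e_j||^2, the squared distance from v to span{e_j}.)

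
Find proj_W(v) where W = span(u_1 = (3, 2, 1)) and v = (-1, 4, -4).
proj_W(v) = (3/14, 1/7, 1/14)

Set up U = [u_1 | ... | u_1] ∈ R^(3×1). The projector onto W = col(U) is P = U (U^T U)^(-1) U^T.
Compute U^T U =
  [14],
and U^T v = (1).
Solve U^T U · c = U^T v for the coefficients: c = (1/14). The projection is proj_W(v) = U c.
Check: (v - proj_W(v)) · u_1 = 0  (should be 0).
Result: proj_W(v) = (3/14, 1/7, 1/14).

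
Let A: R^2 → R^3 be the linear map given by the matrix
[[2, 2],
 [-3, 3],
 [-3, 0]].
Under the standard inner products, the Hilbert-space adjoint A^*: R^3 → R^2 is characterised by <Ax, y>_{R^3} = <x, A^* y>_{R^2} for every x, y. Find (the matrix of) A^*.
A^* = A^T =
[[2, -3, -3],
 [2, 3, 0]]

For real matrices with standard dot products, the defining identity <Ax, y> = <x, A^* y> gives (Ax)^T y = x^T (A^*) y, i.e. x^T A^T y = x^T (A^*) y. Since this holds for all x, y, we must have A^* = A^T. Therefore
A^* =
[[2, -3, -3],
 [2, 3, 0]].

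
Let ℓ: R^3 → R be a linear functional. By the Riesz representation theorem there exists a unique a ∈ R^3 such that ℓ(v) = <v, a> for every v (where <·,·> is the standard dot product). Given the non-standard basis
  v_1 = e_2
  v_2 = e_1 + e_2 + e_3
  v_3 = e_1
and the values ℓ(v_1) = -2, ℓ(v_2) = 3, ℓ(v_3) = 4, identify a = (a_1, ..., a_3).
a = (4, -2, 1)

Write a = (a_1, ..., a_3) in the standard basis. For each basis vector v_i, ℓ(v_i) = <v_i, a> is a linear equation in the a_j's. Collect the n equations into a matrix system V a = ℓ, where row i of V is v_i (expressed in the standard basis). Since V is invertible (lower-triangular with 1s on the diagonal, up to permutation), solve by back-substitution:
  V =
[[0, 1, 0],
 [1, 1, 1],
 [1, 0, 0]]
  V a = (-2, 3, 4)
Solving gives a = (4, -2, 1).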